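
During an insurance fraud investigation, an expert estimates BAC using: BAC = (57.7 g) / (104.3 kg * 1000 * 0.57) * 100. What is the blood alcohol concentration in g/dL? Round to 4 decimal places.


Applying the Widmark formula:
BAC = (dose_g / (body_wt * 1000 * r)) * 100
Denominator = 104.3 * 1000 * 0.57 = 59451
BAC = (57.7 / 59451) * 100
BAC = 0.0971 g/dL

0.0971


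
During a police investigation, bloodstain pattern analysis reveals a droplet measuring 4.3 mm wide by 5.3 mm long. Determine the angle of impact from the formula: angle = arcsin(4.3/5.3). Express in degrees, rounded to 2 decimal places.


Blood spatter impact angle calculation:
width / length = 4.3 / 5.3 = 0.811321
angle = arcsin(0.811321)
angle = 54.23 degrees

54.23


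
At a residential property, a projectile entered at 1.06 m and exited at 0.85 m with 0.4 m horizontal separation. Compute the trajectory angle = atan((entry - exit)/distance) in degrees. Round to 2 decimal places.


Bullet trajectory angle:
Height difference = 1.06 - 0.85 = 0.21 m
angle = atan(0.21 / 0.4)
angle = atan(0.525)
angle = 27.70 degrees

27.70


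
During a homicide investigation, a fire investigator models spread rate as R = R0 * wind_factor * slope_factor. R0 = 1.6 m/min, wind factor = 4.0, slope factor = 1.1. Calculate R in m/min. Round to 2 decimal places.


Fire spread rate calculation:
R = R0 * wind_factor * slope_factor
= 1.6 * 4.0 * 1.1
= 6.4 * 1.1
= 7.04 m/min

7.04


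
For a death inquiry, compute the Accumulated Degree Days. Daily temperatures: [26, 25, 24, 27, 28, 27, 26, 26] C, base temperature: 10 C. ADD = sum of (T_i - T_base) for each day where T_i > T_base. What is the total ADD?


Computing ADD day by day:
Day 1: max(0, 26 - 10) = 16
Day 2: max(0, 25 - 10) = 15
Day 3: max(0, 24 - 10) = 14
Day 4: max(0, 27 - 10) = 17
Day 5: max(0, 28 - 10) = 18
Day 6: max(0, 27 - 10) = 17
Day 7: max(0, 26 - 10) = 16
Day 8: max(0, 26 - 10) = 16
Total ADD = 129

129


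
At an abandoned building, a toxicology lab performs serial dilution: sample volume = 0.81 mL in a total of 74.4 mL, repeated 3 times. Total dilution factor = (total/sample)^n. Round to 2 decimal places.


Dilution factor calculation:
Single dilution = V_total / V_sample = 74.4 / 0.81 ≈ 91.851852
Number of dilutions = 3
Total DF = (74.4 / 0.81)^3 (full precision, rounded at the end) = 774932.28

774932.28


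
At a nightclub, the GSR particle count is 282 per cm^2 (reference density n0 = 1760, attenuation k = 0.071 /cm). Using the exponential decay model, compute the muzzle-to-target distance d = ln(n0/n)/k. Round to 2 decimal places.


GSR distance calculation:
n0/n = 1760 / 282 = 6.241135
ln(n0/n) = 1.831162
d = 1.831162 / 0.071 = 25.79 cm

25.79


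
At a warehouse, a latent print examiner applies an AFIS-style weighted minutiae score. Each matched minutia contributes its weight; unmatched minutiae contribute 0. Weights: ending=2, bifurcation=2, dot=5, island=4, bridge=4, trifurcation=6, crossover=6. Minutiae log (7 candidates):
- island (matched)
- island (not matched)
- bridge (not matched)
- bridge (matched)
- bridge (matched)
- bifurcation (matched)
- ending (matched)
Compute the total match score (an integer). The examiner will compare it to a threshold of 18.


Weighted minutiae match score:
  island: matched, +4 (running total 4)
  island: not matched, +0
  bridge: not matched, +0
  bridge: matched, +4 (running total 8)
  bridge: matched, +4 (running total 12)
  bifurcation: matched, +2 (running total 14)
  ending: matched, +2 (running total 16)
Total score = 16
Threshold = 18; verdict = inconclusive

16


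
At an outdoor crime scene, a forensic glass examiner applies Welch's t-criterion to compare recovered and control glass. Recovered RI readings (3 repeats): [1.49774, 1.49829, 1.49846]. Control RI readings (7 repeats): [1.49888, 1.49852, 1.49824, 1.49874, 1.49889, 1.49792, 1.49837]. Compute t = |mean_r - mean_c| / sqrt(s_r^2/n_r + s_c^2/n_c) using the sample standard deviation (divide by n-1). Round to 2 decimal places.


Welch's t-criterion for glass RI comparison:
Recovered mean = sum / n_r = 4.49449 / 3 = 1.4981633
Control mean = sum / n_c = 10.48956 / 7 = 1.4985086
Recovered sample variance s_r^2 = 1.41633e-07
Control sample variance s_c^2 = 1.29148e-07
Welch SE (unpooled) = sqrt(s_r^2/n_r + s_c^2/n_c) = sqrt(4.72111e-08 + 1.84497e-08) = sqrt(6.56608e-08) = 0.000256244
|mean_r - mean_c| = 0.000345238
t = 0.000345238 / 0.000256244 = 1.35

1.35


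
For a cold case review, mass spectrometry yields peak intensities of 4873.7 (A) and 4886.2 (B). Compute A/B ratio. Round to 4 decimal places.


Spectral peak ratio:
Peak A = 4873.7 counts
Peak B = 4886.2 counts
Ratio = 4873.7 / 4886.2 = 0.9974

0.9974


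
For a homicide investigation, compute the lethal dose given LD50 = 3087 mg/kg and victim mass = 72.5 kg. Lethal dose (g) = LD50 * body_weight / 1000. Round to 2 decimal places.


Lethal dose calculation:
Lethal dose = LD50 * body_weight / 1000
= 3087 * 72.5 / 1000
= 223807.5 / 1000
= 223.81 g

223.81


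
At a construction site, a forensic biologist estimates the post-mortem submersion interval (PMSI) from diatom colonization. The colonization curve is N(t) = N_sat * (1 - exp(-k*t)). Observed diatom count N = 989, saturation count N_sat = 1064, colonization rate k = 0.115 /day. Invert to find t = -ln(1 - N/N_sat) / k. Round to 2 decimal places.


PMSI from diatom colonization curve:
N / N_sat = 989 / 1064 = 0.929511
1 - N/N_sat = 0.070489
ln(1 - N/N_sat) = -2.652299
t = -ln(1 - N/N_sat) / k = -(-2.652299) / 0.115 = 23.06 days

23.06


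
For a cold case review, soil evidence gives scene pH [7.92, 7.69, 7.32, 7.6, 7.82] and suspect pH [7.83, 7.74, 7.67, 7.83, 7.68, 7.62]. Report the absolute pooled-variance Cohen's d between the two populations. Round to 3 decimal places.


Pooled-variance Cohen's d for soil pH comparison:
Scene mean = 38.35 / 5 = 7.67
Suspect mean = 46.37 / 6 = 7.728333
Scene sample variance s_s^2 = 0.0532
Suspect sample variance s_c^2 = 0.007657
Pooled variance = ((n_s-1)*s_s^2 + (n_c-1)*s_c^2) / (n_s + n_c - 2) = 0.027898
Pooled SD = sqrt(0.027898) = 0.167027
Mean difference = -0.058333
|d| = |-0.058333| / 0.167027 = 0.349

0.349


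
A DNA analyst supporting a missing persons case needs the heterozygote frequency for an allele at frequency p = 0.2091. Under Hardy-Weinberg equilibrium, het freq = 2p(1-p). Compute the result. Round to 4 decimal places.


Hardy-Weinberg heterozygote frequency:
q = 1 - p = 1 - 0.2091 = 0.7909
2pq = 2 * 0.2091 * 0.7909 = 0.3308

0.3308


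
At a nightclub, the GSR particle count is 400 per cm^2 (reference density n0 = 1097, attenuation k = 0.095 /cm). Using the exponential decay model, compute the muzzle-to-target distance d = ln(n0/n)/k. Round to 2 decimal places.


GSR distance calculation:
n0/n = 1097 / 400 = 2.7425
ln(n0/n) = 1.00887
d = 1.00887 / 0.095 = 10.62 cm

10.62


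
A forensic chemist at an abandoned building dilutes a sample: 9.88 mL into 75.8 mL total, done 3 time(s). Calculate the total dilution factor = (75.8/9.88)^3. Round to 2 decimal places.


Dilution factor calculation:
Single dilution = V_total / V_sample = 75.8 / 9.88 ≈ 7.672065
Number of dilutions = 3
Total DF = (75.8 / 9.88)^3 (full precision, rounded at the end) = 451.58

451.58


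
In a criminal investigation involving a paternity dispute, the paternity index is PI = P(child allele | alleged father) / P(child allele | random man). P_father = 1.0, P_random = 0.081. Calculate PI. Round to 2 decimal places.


Paternity Index calculation:
PI = P(allele|father) / P(allele|random)
PI = 1.0 / 0.081
PI = 12.35

12.35


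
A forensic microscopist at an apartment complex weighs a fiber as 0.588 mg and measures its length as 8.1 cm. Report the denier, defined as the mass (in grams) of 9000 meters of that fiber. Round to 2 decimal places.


Denier calculation:
Mass in grams = 0.588 mg / 1000 = 0.000588 g
Length in meters = 8.1 cm / 100 = 0.081 m
Linear density = mass / length = 0.000588 / 0.081 = 0.00725926 g/m
Denier = (g/m) * 9000 = 0.00725926 * 9000 = 65.33

65.33


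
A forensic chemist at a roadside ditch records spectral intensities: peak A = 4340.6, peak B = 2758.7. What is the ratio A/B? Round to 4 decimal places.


Spectral peak ratio:
Peak A = 4340.6 counts
Peak B = 2758.7 counts
Ratio = 4340.6 / 2758.7 = 1.5734

1.5734


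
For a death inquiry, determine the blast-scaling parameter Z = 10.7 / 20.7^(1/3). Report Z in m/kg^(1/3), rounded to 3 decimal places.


Scaled distance calculation:
W^(1/3) = 20.7^(1/3) = 2.745723
Z = R / W^(1/3) = 10.7 / 2.745723
Z = 3.897 m/kg^(1/3)

3.897


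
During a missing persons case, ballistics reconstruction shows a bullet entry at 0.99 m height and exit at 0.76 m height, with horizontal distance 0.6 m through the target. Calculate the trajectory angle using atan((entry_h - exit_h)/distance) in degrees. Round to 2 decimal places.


Bullet trajectory angle:
Height difference = 0.99 - 0.76 = 0.23 m
angle = atan(0.23 / 0.6)
angle = atan(0.383333)
angle = 20.97 degrees

20.97


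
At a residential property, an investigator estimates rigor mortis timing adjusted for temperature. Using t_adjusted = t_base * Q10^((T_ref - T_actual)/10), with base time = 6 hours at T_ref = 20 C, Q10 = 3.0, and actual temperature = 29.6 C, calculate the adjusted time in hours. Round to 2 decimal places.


Rigor mortis time adjustment:
Exponent = (T_ref - T_actual) / 10 = (20 - 29.6) / 10 = -0.96
Q10 factor = 3.0^-0.96 = 0.34831
t_adjusted = 6 * 0.34831 = 2.09 hours

2.09


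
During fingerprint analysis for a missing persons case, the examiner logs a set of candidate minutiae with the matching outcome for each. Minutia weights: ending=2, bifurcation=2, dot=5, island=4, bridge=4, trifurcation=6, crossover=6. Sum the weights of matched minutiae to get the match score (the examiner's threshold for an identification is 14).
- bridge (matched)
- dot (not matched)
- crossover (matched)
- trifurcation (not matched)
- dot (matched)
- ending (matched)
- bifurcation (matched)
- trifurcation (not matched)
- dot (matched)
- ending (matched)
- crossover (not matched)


Weighted minutiae match score:
  bridge: matched, +4 (running total 4)
  dot: not matched, +0
  crossover: matched, +6 (running total 10)
  trifurcation: not matched, +0
  dot: matched, +5 (running total 15)
  ending: matched, +2 (running total 17)
  bifurcation: matched, +2 (running total 19)
  trifurcation: not matched, +0
  dot: matched, +5 (running total 24)
  ending: matched, +2 (running total 26)
  crossover: not matched, +0
Total score = 26
Threshold = 14; verdict = identification

26


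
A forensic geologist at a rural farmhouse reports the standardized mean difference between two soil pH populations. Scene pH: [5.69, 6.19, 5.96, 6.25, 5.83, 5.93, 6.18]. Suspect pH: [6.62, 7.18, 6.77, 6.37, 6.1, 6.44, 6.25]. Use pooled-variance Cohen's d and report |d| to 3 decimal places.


Pooled-variance Cohen's d for soil pH comparison:
Scene mean = 42.03 / 7 = 6.004286
Suspect mean = 45.73 / 7 = 6.532857
Scene sample variance s_s^2 = 0.043729
Suspect sample variance s_c^2 = 0.130857
Pooled variance = ((n_s-1)*s_s^2 + (n_c-1)*s_c^2) / (n_s + n_c - 2) = 0.087293
Pooled SD = sqrt(0.087293) = 0.295454
Mean difference = -0.528571
|d| = |-0.528571| / 0.295454 = 1.789

1.789


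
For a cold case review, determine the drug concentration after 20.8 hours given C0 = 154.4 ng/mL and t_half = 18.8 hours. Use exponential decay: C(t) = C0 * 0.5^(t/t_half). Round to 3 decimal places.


Drug concentration decay:
Number of half-lives = t / t_half = 20.8 / 18.8 = 1.106383
Decay factor = 0.5^1.106383 = 0.46445702
C(t) = 154.4 * 0.46445702 = 71.712 ng/mL

71.712


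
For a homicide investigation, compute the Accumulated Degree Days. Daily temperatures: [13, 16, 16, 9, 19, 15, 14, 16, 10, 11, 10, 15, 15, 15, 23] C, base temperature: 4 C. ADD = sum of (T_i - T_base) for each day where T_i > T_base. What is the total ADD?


Computing ADD day by day:
Day 1: max(0, 13 - 4) = 9
Day 2: max(0, 16 - 4) = 12
Day 3: max(0, 16 - 4) = 12
Day 4: max(0, 9 - 4) = 5
Day 5: max(0, 19 - 4) = 15
Day 6: max(0, 15 - 4) = 11
Day 7: max(0, 14 - 4) = 10
Day 8: max(0, 16 - 4) = 12
Day 9: max(0, 10 - 4) = 6
Day 10: max(0, 11 - 4) = 7
Day 11: max(0, 10 - 4) = 6
Day 12: max(0, 15 - 4) = 11
Day 13: max(0, 15 - 4) = 11
Day 14: max(0, 15 - 4) = 11
Day 15: max(0, 23 - 4) = 19
Total ADD = 157

157


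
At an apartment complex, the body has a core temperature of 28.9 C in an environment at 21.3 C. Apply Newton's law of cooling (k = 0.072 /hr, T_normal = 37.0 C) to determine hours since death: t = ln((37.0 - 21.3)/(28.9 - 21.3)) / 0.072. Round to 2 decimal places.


Using Newton's law of cooling:
t = ln((T_normal - T_ambient) / (T_body - T_ambient)) / k
T_normal - T_ambient = 15.7
T_body - T_ambient = 7.6
Ratio = 2.065789
ln(ratio) = 0.725512
t = 0.725512 / 0.072 = 10.08 hours

10.08


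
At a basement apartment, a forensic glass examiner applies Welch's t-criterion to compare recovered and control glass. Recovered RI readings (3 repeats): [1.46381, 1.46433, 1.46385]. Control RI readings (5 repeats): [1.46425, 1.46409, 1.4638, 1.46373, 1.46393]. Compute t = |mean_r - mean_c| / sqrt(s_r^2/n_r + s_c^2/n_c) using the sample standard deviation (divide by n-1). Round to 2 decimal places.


Welch's t-criterion for glass RI comparison:
Recovered mean = sum / n_r = 4.39199 / 3 = 1.4639967
Control mean = sum / n_c = 7.3198 / 5 = 1.46396
Recovered sample variance s_r^2 = 8.37333e-08
Control sample variance s_c^2 = 4.51e-08
Welch SE (unpooled) = sqrt(s_r^2/n_r + s_c^2/n_c) = sqrt(2.79111e-08 + 9.02e-09) = sqrt(3.69311e-08) = 0.000192175
|mean_r - mean_c| = 3.66667e-05
t = 3.66667e-05 / 0.000192175 = 0.19

0.19


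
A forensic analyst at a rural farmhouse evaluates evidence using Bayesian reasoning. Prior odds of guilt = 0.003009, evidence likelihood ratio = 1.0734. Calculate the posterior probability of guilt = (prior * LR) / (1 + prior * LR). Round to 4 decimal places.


Bayesian evidence evaluation:
Posterior odds = prior_odds * LR = 0.003009 * 1.0734 = 0.003229861
Posterior probability = posterior_odds / (1 + posterior_odds)
= 0.003229861 / (1 + 0.003229861)
= 0.003229861 / 1.003229861
= 0.0032

0.0032


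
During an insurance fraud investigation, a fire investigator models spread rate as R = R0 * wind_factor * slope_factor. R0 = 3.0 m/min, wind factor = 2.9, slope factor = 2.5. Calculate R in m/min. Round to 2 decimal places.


Fire spread rate calculation:
R = R0 * wind_factor * slope_factor
= 3.0 * 2.9 * 2.5
= 8.7 * 2.5
= 21.75 m/min

21.75


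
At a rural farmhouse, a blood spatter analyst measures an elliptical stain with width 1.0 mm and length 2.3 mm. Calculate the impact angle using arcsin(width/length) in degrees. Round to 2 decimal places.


Blood spatter impact angle calculation:
width / length = 1.0 / 2.3 = 0.434783
angle = arcsin(0.434783)
angle = 25.77 degrees

25.77


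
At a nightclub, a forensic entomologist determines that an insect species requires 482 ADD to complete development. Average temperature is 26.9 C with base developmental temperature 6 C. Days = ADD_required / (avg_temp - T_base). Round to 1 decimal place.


Insect development time:
Effective temperature = avg_temp - T_base = 26.9 - 6 = 20.9 C
Days = ADD / effective_temp = 482 / 20.9 = 23.1 days

23.1


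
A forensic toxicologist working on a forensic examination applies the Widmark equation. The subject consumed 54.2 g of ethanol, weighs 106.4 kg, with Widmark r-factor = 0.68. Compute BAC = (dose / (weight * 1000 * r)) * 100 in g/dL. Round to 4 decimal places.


Applying the Widmark formula:
BAC = (dose_g / (body_wt * 1000 * r)) * 100
Denominator = 106.4 * 1000 * 0.68 = 72352
BAC = (54.2 / 72352) * 100
BAC = 0.0749 g/dL

0.0749


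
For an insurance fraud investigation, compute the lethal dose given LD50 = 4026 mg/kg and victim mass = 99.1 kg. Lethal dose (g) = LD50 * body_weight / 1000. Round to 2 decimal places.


Lethal dose calculation:
Lethal dose = LD50 * body_weight / 1000
= 4026 * 99.1 / 1000
= 398976.6 / 1000
= 398.98 g

398.98


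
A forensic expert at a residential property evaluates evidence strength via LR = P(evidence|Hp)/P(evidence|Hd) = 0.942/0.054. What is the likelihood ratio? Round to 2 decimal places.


Likelihood ratio calculation:
LR = P(E|Hp) / P(E|Hd)
LR = 0.942 / 0.054
LR = 17.44

17.44


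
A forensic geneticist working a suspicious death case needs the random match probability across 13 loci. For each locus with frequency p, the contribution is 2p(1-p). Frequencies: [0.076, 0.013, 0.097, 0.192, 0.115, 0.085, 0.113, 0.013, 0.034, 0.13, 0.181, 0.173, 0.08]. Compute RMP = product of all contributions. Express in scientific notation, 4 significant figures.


Computing RMP for 13 loci:
Locus 1: 2 * 0.076 * 0.924 = 0.140448
Locus 2: 2 * 0.013 * 0.987 = 0.025662
Locus 3: 2 * 0.097 * 0.903 = 0.175182
Locus 4: 2 * 0.192 * 0.808 = 0.310272
Locus 5: 2 * 0.115 * 0.885 = 0.20355
Locus 6: 2 * 0.085 * 0.915 = 0.15555
Locus 7: 2 * 0.113 * 0.887 = 0.200462
Locus 8: 2 * 0.013 * 0.987 = 0.025662
Locus 9: 2 * 0.034 * 0.966 = 0.065688
Locus 10: 2 * 0.13 * 0.87 = 0.2262
Locus 11: 2 * 0.181 * 0.819 = 0.296478
Locus 12: 2 * 0.173 * 0.827 = 0.286142
Locus 13: 2 * 0.08 * 0.92 = 0.1472
RMP = 5.921e-12

5.921e-12


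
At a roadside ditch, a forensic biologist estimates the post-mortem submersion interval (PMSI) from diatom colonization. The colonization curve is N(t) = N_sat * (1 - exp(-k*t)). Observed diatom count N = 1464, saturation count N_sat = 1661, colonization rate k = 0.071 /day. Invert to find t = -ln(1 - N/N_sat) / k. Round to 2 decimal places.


PMSI from diatom colonization curve:
N / N_sat = 1464 / 1661 = 0.881397
1 - N/N_sat = 0.118603
ln(1 - N/N_sat) = -2.131973
t = -ln(1 - N/N_sat) / k = -(-2.131973) / 0.071 = 30.03 days

30.03


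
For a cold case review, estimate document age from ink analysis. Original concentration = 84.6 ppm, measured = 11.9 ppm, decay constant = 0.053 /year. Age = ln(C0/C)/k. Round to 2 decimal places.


Document age estimation:
C0/C = 84.6 / 11.9 = 7.109244
ln(C0/C) = 1.961396
t = 1.961396 / 0.053 = 37.01 years

37.01


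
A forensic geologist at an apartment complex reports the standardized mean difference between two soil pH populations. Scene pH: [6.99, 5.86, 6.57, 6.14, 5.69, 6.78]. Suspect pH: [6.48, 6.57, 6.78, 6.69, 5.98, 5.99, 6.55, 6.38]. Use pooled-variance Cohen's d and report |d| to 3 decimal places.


Pooled-variance Cohen's d for soil pH comparison:
Scene mean = 38.03 / 6 = 6.338333
Suspect mean = 51.42 / 8 = 6.4275
Scene sample variance s_s^2 = 0.272377
Suspect sample variance s_c^2 = 0.089307
Pooled variance = ((n_s-1)*s_s^2 + (n_c-1)*s_c^2) / (n_s + n_c - 2) = 0.165586
Pooled SD = sqrt(0.165586) = 0.406923
Mean difference = -0.089167
|d| = |-0.089167| / 0.406923 = 0.219

0.219


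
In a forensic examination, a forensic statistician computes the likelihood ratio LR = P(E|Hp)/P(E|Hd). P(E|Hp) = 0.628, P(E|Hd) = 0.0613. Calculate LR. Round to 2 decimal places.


Likelihood ratio calculation:
LR = P(E|Hp) / P(E|Hd)
LR = 0.628 / 0.0613
LR = 10.24

10.24


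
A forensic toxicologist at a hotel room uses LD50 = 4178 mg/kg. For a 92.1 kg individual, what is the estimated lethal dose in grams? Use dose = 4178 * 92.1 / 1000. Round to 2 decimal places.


Lethal dose calculation:
Lethal dose = LD50 * body_weight / 1000
= 4178 * 92.1 / 1000
= 384793.8 / 1000
= 384.79 g

384.79


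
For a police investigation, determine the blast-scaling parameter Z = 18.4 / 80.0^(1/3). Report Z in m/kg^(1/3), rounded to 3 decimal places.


Scaled distance calculation:
W^(1/3) = 80.0^(1/3) = 4.308869
Z = R / W^(1/3) = 18.4 / 4.308869
Z = 4.270 m/kg^(1/3)

4.270


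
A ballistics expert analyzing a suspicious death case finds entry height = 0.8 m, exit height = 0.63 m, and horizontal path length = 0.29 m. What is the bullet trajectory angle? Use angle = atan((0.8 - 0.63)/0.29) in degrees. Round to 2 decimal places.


Bullet trajectory angle:
Height difference = 0.8 - 0.63 = 0.17 m
angle = atan(0.17 / 0.29)
angle = atan(0.586207)
angle = 30.38 degrees

30.38


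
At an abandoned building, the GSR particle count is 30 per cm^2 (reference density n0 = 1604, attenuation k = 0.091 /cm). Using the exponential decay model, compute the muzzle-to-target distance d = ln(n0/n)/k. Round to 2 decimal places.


GSR distance calculation:
n0/n = 1604 / 30 = 53.466667
ln(n0/n) = 3.979058
d = 3.979058 / 0.091 = 43.73 cm

43.73


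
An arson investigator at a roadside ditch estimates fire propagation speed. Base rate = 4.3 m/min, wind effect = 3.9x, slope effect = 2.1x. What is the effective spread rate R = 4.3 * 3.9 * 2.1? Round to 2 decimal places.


Fire spread rate calculation:
R = R0 * wind_factor * slope_factor
= 4.3 * 3.9 * 2.1
= 16.77 * 2.1
= 35.22 m/min

35.22


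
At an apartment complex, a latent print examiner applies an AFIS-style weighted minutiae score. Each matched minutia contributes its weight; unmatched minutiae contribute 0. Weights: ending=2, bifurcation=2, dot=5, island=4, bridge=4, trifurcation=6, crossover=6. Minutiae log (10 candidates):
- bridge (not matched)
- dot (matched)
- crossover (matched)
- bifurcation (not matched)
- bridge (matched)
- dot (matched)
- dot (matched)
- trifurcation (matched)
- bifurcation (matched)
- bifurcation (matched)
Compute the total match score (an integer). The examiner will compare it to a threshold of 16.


Weighted minutiae match score:
  bridge: not matched, +0
  dot: matched, +5 (running total 5)
  crossover: matched, +6 (running total 11)
  bifurcation: not matched, +0
  bridge: matched, +4 (running total 15)
  dot: matched, +5 (running total 20)
  dot: matched, +5 (running total 25)
  trifurcation: matched, +6 (running total 31)
  bifurcation: matched, +2 (running total 33)
  bifurcation: matched, +2 (running total 35)
Total score = 35
Threshold = 16; verdict = identification

35


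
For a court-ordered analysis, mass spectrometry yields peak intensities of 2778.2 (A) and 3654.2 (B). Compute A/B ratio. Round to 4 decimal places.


Spectral peak ratio:
Peak A = 2778.2 counts
Peak B = 3654.2 counts
Ratio = 2778.2 / 3654.2 = 0.7603

0.7603


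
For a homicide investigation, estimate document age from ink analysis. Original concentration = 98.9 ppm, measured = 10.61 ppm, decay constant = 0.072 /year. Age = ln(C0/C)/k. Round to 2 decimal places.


Document age estimation:
C0/C = 98.9 / 10.61 = 9.321395
ln(C0/C) = 2.232312
t = 2.232312 / 0.072 = 31.00 years

31.00


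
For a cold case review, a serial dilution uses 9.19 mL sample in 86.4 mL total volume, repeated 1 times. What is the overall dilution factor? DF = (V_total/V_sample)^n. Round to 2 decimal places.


Dilution factor calculation:
Single dilution = V_total / V_sample = 86.4 / 9.19 ≈ 9.401523
Number of dilutions = 1
Total DF = (86.4 / 9.19)^1 (full precision, rounded at the end) = 9.40

9.40


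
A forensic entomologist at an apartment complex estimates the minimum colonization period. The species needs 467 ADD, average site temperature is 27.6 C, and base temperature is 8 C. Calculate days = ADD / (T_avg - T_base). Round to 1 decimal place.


Insect development time:
Effective temperature = avg_temp - T_base = 27.6 - 8 = 19.6 C
Days = ADD / effective_temp = 467 / 19.6 = 23.8 days

23.8


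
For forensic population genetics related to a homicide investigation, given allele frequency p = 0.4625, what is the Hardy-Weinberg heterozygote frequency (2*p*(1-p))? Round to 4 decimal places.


Hardy-Weinberg heterozygote frequency:
q = 1 - p = 1 - 0.4625 = 0.5375
2pq = 2 * 0.4625 * 0.5375 = 0.4972

0.4972


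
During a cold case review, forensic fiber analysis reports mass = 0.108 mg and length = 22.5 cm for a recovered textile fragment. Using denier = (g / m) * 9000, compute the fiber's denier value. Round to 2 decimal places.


Denier calculation:
Mass in grams = 0.108 mg / 1000 = 0.000108 g
Length in meters = 22.5 cm / 100 = 0.225 m
Linear density = mass / length = 0.000108 / 0.225 = 0.00048 g/m
Denier = (g/m) * 9000 = 0.00048 * 9000 = 4.32

4.32


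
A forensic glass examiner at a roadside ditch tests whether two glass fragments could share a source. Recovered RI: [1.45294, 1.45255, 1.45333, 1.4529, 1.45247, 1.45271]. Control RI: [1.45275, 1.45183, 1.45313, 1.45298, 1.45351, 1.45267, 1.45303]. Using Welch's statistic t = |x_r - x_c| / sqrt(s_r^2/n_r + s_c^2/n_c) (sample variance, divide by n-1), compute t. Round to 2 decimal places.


Welch's t-criterion for glass RI comparison:
Recovered mean = sum / n_r = 8.7169 / 6 = 1.4528167
Control mean = sum / n_c = 10.1699 / 7 = 1.4528429
Recovered sample variance s_r^2 = 9.76667e-08
Control sample variance s_c^2 = 2.7429e-07
Welch SE (unpooled) = sqrt(s_r^2/n_r + s_c^2/n_c) = sqrt(1.62778e-08 + 3.91844e-08) = sqrt(5.54622e-08) = 0.000235504
|mean_r - mean_c| = 2.61905e-05
t = 2.61905e-05 / 0.000235504 = 0.11

0.11


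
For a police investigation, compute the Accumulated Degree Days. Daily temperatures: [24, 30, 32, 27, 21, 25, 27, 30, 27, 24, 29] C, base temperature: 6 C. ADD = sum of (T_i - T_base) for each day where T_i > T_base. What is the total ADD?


Computing ADD day by day:
Day 1: max(0, 24 - 6) = 18
Day 2: max(0, 30 - 6) = 24
Day 3: max(0, 32 - 6) = 26
Day 4: max(0, 27 - 6) = 21
Day 5: max(0, 21 - 6) = 15
Day 6: max(0, 25 - 6) = 19
Day 7: max(0, 27 - 6) = 21
Day 8: max(0, 30 - 6) = 24
Day 9: max(0, 27 - 6) = 21
Day 10: max(0, 24 - 6) = 18
Day 11: max(0, 29 - 6) = 23
Total ADD = 230

230


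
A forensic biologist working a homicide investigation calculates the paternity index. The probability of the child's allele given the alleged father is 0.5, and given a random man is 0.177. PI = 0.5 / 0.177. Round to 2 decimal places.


Paternity Index calculation:
PI = P(allele|father) / P(allele|random)
PI = 0.5 / 0.177
PI = 2.82

2.82


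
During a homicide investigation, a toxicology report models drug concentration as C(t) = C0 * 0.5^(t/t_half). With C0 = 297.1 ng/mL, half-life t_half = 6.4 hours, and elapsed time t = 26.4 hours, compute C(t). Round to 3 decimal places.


Drug concentration decay:
Number of half-lives = t / t_half = 26.4 / 6.4 = 4.125
Decay factor = 0.5^4.125 = 0.05731275
C(t) = 297.1 * 0.05731275 = 17.028 ng/mL

17.028


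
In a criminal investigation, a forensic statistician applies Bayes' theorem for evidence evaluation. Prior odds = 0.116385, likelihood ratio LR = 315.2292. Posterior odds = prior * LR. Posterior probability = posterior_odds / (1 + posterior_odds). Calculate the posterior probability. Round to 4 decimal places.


Bayesian evidence evaluation:
Posterior odds = prior_odds * LR = 0.116385 * 315.2292 = 36.68795
Posterior probability = posterior_odds / (1 + posterior_odds)
= 36.68795 / (1 + 36.68795)
= 36.68795 / 37.68795
= 0.9735

0.9735


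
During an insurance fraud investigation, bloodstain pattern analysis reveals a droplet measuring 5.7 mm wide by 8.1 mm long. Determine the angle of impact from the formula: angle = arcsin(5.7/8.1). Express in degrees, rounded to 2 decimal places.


Blood spatter impact angle calculation:
width / length = 5.7 / 8.1 = 0.703704
angle = arcsin(0.703704)
angle = 44.72 degrees

44.72


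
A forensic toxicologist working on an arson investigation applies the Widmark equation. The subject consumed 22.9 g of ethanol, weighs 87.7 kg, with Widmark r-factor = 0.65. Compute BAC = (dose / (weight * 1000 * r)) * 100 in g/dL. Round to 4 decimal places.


Applying the Widmark formula:
BAC = (dose_g / (body_wt * 1000 * r)) * 100
Denominator = 87.7 * 1000 * 0.65 = 57005
BAC = (22.9 / 57005) * 100
BAC = 0.0402 g/dL

0.0402


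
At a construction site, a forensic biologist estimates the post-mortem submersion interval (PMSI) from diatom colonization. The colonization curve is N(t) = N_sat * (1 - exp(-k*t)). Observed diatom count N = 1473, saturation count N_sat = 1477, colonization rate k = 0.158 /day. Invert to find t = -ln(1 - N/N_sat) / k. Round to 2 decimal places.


PMSI from diatom colonization curve:
N / N_sat = 1473 / 1477 = 0.997292
1 - N/N_sat = 0.002708
ln(1 - N/N_sat) = -5.911545
t = -ln(1 - N/N_sat) / k = -(-5.911545) / 0.158 = 37.41 days

37.41


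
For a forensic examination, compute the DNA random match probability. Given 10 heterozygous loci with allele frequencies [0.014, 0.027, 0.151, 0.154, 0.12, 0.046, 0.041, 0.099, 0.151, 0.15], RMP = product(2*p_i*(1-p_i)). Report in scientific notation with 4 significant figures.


Computing RMP for 10 loci:
Locus 1: 2 * 0.014 * 0.986 = 0.027608
Locus 2: 2 * 0.027 * 0.973 = 0.052542
Locus 3: 2 * 0.151 * 0.849 = 0.256398
Locus 4: 2 * 0.154 * 0.846 = 0.260568
Locus 5: 2 * 0.12 * 0.88 = 0.2112
Locus 6: 2 * 0.046 * 0.954 = 0.087768
Locus 7: 2 * 0.041 * 0.959 = 0.078638
Locus 8: 2 * 0.099 * 0.901 = 0.178398
Locus 9: 2 * 0.151 * 0.849 = 0.256398
Locus 10: 2 * 0.15 * 0.85 = 0.255
RMP = 1.648e-09

1.648e-09


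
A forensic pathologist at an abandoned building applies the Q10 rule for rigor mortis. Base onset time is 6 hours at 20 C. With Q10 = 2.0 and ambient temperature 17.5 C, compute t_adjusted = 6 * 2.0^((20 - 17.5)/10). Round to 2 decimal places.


Rigor mortis time adjustment:
Exponent = (T_ref - T_actual) / 10 = (20 - 17.5) / 10 = 0.25
Q10 factor = 2.0^0.25 = 1.18921
t_adjusted = 6 * 1.18921 = 7.14 hours

7.14


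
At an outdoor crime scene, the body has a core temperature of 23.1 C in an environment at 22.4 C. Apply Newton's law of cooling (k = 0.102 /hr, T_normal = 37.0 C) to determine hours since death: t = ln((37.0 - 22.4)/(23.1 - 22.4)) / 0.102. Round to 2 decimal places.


Using Newton's law of cooling:
t = ln((T_normal - T_ambient) / (T_body - T_ambient)) / k
T_normal - T_ambient = 14.6
T_body - T_ambient = 0.7
Ratio = 20.857143
ln(ratio) = 3.037696
t = 3.037696 / 0.102 = 29.78 hours

29.78


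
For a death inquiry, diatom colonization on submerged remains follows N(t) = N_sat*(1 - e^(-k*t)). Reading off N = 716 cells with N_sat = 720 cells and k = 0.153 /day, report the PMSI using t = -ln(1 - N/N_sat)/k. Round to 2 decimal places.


PMSI from diatom colonization curve:
N / N_sat = 716 / 720 = 0.994444
1 - N/N_sat = 0.005556
ln(1 - N/N_sat) = -5.192877
t = -ln(1 - N/N_sat) / k = -(-5.192877) / 0.153 = 33.94 days

33.94


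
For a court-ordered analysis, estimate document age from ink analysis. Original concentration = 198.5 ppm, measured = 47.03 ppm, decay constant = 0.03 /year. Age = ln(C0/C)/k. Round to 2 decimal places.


Document age estimation:
C0/C = 198.5 / 47.03 = 4.22071
ln(C0/C) = 1.440003
t = 1.440003 / 0.03 = 48.00 years

48.00


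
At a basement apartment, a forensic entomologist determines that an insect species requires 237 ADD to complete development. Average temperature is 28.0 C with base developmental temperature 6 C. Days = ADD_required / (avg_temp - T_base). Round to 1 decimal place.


Insect development time:
Effective temperature = avg_temp - T_base = 28.0 - 6 = 22.0 C
Days = ADD / effective_temp = 237 / 22.0 = 10.8 days

10.8


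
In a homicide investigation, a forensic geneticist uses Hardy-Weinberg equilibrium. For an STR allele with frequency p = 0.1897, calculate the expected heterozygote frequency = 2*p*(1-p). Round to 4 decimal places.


Hardy-Weinberg heterozygote frequency:
q = 1 - p = 1 - 0.1897 = 0.8103
2pq = 2 * 0.1897 * 0.8103 = 0.3074

0.3074


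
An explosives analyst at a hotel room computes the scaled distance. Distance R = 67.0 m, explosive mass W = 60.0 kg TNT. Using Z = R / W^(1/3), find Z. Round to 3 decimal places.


Scaled distance calculation:
W^(1/3) = 60.0^(1/3) = 3.914868
Z = R / W^(1/3) = 67.0 / 3.914868
Z = 17.114 m/kg^(1/3)

17.114


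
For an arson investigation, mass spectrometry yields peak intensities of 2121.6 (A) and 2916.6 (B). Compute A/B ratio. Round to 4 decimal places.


Spectral peak ratio:
Peak A = 2121.6 counts
Peak B = 2916.6 counts
Ratio = 2121.6 / 2916.6 = 0.7274

0.7274


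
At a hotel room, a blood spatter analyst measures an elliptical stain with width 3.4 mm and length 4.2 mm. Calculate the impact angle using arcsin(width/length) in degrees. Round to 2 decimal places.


Blood spatter impact angle calculation:
width / length = 3.4 / 4.2 = 0.809524
angle = arcsin(0.809524)
angle = 54.05 degrees

54.05


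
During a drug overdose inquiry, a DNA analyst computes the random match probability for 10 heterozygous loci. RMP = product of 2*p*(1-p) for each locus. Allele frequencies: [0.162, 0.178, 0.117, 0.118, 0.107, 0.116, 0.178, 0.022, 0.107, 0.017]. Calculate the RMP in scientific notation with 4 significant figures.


Computing RMP for 10 loci:
Locus 1: 2 * 0.162 * 0.838 = 0.271512
Locus 2: 2 * 0.178 * 0.822 = 0.292632
Locus 3: 2 * 0.117 * 0.883 = 0.206622
Locus 4: 2 * 0.118 * 0.882 = 0.208152
Locus 5: 2 * 0.107 * 0.893 = 0.191102
Locus 6: 2 * 0.116 * 0.884 = 0.205088
Locus 7: 2 * 0.178 * 0.822 = 0.292632
Locus 8: 2 * 0.022 * 0.978 = 0.043032
Locus 9: 2 * 0.107 * 0.893 = 0.191102
Locus 10: 2 * 0.017 * 0.983 = 0.033422
RMP = 1.077e-08

1.077e-08


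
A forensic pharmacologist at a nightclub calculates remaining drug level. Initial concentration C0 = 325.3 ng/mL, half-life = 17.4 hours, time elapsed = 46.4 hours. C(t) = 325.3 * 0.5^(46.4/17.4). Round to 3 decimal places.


Drug concentration decay:
Number of half-lives = t / t_half = 46.4 / 17.4 = 2.666667
Decay factor = 0.5^2.666667 = 0.15749009
C(t) = 325.3 * 0.15749009 = 51.232 ng/mL

51.232


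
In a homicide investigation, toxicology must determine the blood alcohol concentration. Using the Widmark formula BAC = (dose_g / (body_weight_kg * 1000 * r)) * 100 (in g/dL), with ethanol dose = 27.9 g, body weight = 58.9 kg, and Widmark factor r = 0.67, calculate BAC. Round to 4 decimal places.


Applying the Widmark formula:
BAC = (dose_g / (body_wt * 1000 * r)) * 100
Denominator = 58.9 * 1000 * 0.67 = 39463
BAC = (27.9 / 39463) * 100
BAC = 0.0707 g/dL

0.0707


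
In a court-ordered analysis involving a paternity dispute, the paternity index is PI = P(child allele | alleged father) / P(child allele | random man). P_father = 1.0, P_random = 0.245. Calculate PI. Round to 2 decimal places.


Paternity Index calculation:
PI = P(allele|father) / P(allele|random)
PI = 1.0 / 0.245
PI = 4.08

4.08


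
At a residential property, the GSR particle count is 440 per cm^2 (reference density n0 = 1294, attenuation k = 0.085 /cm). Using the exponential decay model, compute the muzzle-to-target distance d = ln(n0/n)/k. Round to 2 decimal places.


GSR distance calculation:
n0/n = 1294 / 440 = 2.940909
ln(n0/n) = 1.078719
d = 1.078719 / 0.085 = 12.69 cm

12.69


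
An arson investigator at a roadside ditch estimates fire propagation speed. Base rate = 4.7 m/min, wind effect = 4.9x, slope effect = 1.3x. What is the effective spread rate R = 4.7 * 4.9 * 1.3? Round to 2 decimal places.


Fire spread rate calculation:
R = R0 * wind_factor * slope_factor
= 4.7 * 4.9 * 1.3
= 23.03 * 1.3
= 29.94 m/min

29.94


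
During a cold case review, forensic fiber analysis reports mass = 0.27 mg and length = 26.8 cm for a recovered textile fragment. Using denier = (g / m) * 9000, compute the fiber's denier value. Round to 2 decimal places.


Denier calculation:
Mass in grams = 0.27 mg / 1000 = 0.00027 g
Length in meters = 26.8 cm / 100 = 0.268 m
Linear density = mass / length = 0.00027 / 0.268 = 0.00100746 g/m
Denier = (g/m) * 9000 = 0.00100746 * 9000 = 9.07

9.07


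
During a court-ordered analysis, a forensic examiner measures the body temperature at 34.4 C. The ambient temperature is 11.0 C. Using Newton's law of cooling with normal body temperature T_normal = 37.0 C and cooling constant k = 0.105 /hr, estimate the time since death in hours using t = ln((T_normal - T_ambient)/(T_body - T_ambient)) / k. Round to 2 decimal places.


Using Newton's law of cooling:
t = ln((T_normal - T_ambient) / (T_body - T_ambient)) / k
T_normal - T_ambient = 26.0
T_body - T_ambient = 23.4
Ratio = 1.111111
ln(ratio) = 0.10536
t = 0.10536 / 0.105 = 1.00 hours

1.00


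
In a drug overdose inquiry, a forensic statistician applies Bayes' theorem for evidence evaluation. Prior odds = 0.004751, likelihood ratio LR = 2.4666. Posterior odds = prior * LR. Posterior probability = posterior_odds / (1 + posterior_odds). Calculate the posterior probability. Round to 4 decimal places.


Bayesian evidence evaluation:
Posterior odds = prior_odds * LR = 0.004751 * 2.4666 = 0.01171882
Posterior probability = posterior_odds / (1 + posterior_odds)
= 0.01171882 / (1 + 0.01171882)
= 0.01171882 / 1.01171882
= 0.0116

0.0116


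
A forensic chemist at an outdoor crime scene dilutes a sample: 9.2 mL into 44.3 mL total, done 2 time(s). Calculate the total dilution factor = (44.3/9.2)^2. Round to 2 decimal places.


Dilution factor calculation:
Single dilution = V_total / V_sample = 44.3 / 9.2 ≈ 4.815217
Number of dilutions = 2
Total DF = (44.3 / 9.2)^2 (full precision, rounded at the end) = 23.19

23.19


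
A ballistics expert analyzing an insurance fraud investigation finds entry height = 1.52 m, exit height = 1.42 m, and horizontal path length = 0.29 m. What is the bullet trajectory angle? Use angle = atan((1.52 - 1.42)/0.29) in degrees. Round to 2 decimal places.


Bullet trajectory angle:
Height difference = 1.52 - 1.42 = 0.1 m
angle = atan(0.1 / 0.29)
angle = atan(0.344828)
angle = 19.03 degrees

19.03


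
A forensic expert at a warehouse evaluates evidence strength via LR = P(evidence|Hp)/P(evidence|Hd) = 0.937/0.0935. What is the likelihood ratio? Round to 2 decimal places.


Likelihood ratio calculation:
LR = P(E|Hp) / P(E|Hd)
LR = 0.937 / 0.0935
LR = 10.02

10.02


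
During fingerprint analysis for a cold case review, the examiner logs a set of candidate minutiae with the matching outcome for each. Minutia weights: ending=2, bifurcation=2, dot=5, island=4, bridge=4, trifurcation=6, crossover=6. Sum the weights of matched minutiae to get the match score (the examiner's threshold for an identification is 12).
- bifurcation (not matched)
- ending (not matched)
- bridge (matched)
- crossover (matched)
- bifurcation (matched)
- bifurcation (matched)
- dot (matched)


Weighted minutiae match score:
  bifurcation: not matched, +0
  ending: not matched, +0
  bridge: matched, +4 (running total 4)
  crossover: matched, +6 (running total 10)
  bifurcation: matched, +2 (running total 12)
  bifurcation: matched, +2 (running total 14)
  dot: matched, +5 (running total 19)
Total score = 19
Threshold = 12; verdict = identification

19


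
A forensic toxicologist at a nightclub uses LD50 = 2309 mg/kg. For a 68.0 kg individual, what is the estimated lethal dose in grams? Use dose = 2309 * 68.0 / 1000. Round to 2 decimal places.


Lethal dose calculation:
Lethal dose = LD50 * body_weight / 1000
= 2309 * 68.0 / 1000
= 157012 / 1000
= 157.01 g

157.01


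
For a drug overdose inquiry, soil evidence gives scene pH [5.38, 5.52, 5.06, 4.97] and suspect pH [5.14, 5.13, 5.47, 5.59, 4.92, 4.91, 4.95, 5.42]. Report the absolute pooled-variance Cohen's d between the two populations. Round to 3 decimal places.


Pooled-variance Cohen's d for soil pH comparison:
Scene mean = 20.93 / 4 = 5.2325
Suspect mean = 41.53 / 8 = 5.19125
Scene sample variance s_s^2 = 0.067692
Suspect sample variance s_c^2 = 0.072327
Pooled variance = ((n_s-1)*s_s^2 + (n_c-1)*s_c^2) / (n_s + n_c - 2) = 0.070936
Pooled SD = sqrt(0.070936) = 0.266338
Mean difference = 0.04125
|d| = |0.04125| / 0.266338 = 0.155

0.155


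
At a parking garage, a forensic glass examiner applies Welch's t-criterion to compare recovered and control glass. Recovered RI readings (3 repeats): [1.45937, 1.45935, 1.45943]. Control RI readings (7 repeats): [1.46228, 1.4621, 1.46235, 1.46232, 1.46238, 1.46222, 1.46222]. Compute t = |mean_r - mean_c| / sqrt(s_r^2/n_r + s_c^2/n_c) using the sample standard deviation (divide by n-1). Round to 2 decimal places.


Welch's t-criterion for glass RI comparison:
Recovered mean = sum / n_r = 4.37815 / 3 = 1.4593833
Control mean = sum / n_c = 10.23587 / 7 = 1.4622671
Recovered sample variance s_r^2 = 1.73333e-09
Control sample variance s_c^2 = 9.15714e-09
Welch SE (unpooled) = sqrt(s_r^2/n_r + s_c^2/n_c) = sqrt(5.77778e-10 + 1.30816e-09) = sqrt(1.88594e-09) = 4.34274e-05
|mean_r - mean_c| = 0.00288381
t = 0.00288381 / 4.34274e-05 = 66.41

66.41
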